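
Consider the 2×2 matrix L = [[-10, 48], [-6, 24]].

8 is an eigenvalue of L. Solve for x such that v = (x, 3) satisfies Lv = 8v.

8

We need (L - 8I)v = 0.
L - 8I = [[-18, 48], [-6, 16]].
Row 1: (-18)·x + (48)·3 = 0
Row 2: (-6)·x + (16)·3 = 0
Solving gives x = 8.
Check: L·(8, 3) = (64, 24) = 8·(8, 3).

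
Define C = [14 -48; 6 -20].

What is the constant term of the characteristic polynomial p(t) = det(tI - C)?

8

p(0) = det(0·I − C) = det(−C) = (−1)^2·det(C).
det(C) = 8, so p(0) = 8.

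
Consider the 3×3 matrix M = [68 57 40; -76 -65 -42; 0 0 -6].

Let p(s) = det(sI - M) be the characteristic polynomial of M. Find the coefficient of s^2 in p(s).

The coefficient of s^2 of det(sI - M) is −trace(M).
trace(M) = (68) + (-65) + (-6) = -3, so the coefficient is 3.

3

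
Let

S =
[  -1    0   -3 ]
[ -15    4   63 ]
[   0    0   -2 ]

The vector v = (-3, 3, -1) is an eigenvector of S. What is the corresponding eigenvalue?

Compute Sv: S·(-3, 3, -1) = (6, -6, 2).
Since Sv = λv, compare component 1: 6 = λ·-3, so λ = -2.

-2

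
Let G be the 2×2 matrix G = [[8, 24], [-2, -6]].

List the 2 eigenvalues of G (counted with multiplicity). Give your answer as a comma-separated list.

det(G - sI) = (8 - s)(-6 - s) - (24)·(-2) = s^2 - 2s.
This factors as s·(s - 2) = 0.
Eigenvalues: 0, 2.

0, 2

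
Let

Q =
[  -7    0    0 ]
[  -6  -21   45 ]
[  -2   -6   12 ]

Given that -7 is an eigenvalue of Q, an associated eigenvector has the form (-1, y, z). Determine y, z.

-6, -2

We need (Q + 7I)v = 0.
Q + 7I = [[0, 0, 0], [-6, -14, 45], [-2, -6, 19]].
Row 1: (0)·-1 + (0)·y + (0)·z = 0
Row 2: (-6)·-1 + (-14)·y + (45)·z = 0
Row 3: (-2)·-1 + (-6)·y + (19)·z = 0
Solving gives y = -6, z = -2.
Check: Q·(-1, -6, -2) = (7, 42, 14) = -7·(-1, -6, -2).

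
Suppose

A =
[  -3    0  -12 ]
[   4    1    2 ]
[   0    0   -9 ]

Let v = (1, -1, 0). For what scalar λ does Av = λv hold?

Compute Av: A·(1, -1, 0) = (-3, 3, 0).
Since Av = λv, compare component 1: -3 = λ·1, so λ = -3.

-3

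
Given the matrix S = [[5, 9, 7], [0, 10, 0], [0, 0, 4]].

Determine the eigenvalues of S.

4, 5, 10

S is upper triangular, so its eigenvalues are the diagonal entries.
Diagonal: 5, 10, 4.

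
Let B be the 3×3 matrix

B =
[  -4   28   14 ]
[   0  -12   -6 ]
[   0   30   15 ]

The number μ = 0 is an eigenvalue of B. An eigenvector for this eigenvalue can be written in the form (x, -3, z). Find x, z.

0, 6

We need (B)v = 0.
B = [[-4, 28, 14], [0, -12, -6], [0, 30, 15]].
Row 1: (-4)·x + (28)·-3 + (14)·z = 0
Row 2: (0)·x + (-12)·-3 + (-6)·z = 0
Row 3: (0)·x + (30)·-3 + (15)·z = 0
Solving gives x = 0, z = 6.
Check: B·(0, -3, 6) = (0, 0, 0) = 0·(0, -3, 6).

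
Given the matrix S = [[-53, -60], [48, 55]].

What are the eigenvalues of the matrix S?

det(S - tI) = (-53 - t)(55 - t) - (-60)·(48) = t^2 - 2t - 35.
This factors as (t + 5)·(t - 7) = 0.
Eigenvalues: -5, 7.

-5, 7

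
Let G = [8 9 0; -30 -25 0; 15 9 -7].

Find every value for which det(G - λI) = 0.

-10, -7, -7

Set up det(sI - G) = 0.
Cofactor expansion gives p(s) = s^3 + 24s^2 + 189s + 490.
Try s = -7: p(-7) = 0, so -7 is a root.
Dividing by (s + 7) leaves s^2 + 17s + 70.
The quadratic factors as (s + 10)·(s + 7).
Eigenvalues: -10, -7, -7.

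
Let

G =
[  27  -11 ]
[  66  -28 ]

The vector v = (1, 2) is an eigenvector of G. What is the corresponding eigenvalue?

Compute Gv: G·(1, 2) = (5, 10).
Since Gv = λv, compare component 1: 5 = λ·1, so λ = 5.

5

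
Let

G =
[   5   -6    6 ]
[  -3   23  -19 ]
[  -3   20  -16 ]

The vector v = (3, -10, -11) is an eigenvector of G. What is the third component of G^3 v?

First find the eigenvalue: Gv = (9, -30, -33) = 3·(3, -10, -11), so λ = 3.
Then G^3 v = λ^3·v = 3^3·(3, -10, -11) = 27·(3, -10, -11) = (81, -270, -297).

-297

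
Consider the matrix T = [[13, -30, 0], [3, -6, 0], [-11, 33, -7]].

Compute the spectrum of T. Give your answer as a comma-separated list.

Compute the characteristic polynomial p(r) = det(rI - T).
Expanding along the first row, p(r) = r^3 - 37r + 84.
Rational-root test: r = 3 gives p(3) = 0.
Dividing by (r - 3) leaves r^2 + 3r - 28.
The quadratic factors as (r + 7)·(r - 4).
Eigenvalues: -7, 3, 4.

-7, 3, 4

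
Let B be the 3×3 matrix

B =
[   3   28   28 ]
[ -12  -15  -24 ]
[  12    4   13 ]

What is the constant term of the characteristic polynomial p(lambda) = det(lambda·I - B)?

p(0) = det(0·I − B) = det(−B) = (−1)^3·det(B).
det(B) = -297, so p(0) = 297.

297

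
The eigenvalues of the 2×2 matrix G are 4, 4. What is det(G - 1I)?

9

If G has eigenvalues 4, 4, then G - 1I has eigenvalues 3, 3.
det(G - 1I) = (3) · (3) = 9.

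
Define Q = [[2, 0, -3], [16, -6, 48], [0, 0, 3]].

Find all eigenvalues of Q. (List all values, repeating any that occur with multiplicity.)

The characteristic polynomial is p(λ) = det(λI - Q).
Expanding the 3×3 determinant: p(λ) = λ^3 + λ^2 - 24λ + 36.
Try λ = 3: p(3) = 0, so 3 is a root.
Factor out (λ - 3): p(λ) = (λ - 3)·(λ^2 + 4λ - 12).
The quadratic factors as (λ + 6)·(λ - 2).
Eigenvalues: -6, 2, 3.

-6, 2, 3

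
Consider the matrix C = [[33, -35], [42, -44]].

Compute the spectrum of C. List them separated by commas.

det(C - rI) = (33 - r)(-44 - r) - (-35)·(42) = r^2 + 11r + 18.
This factors as (r + 9)·(r + 2) = 0.
Eigenvalues: -9, -2.

-9, -2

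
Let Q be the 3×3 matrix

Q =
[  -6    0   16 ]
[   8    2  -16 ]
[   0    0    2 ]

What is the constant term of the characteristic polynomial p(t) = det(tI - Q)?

24

p(0) = det(0·I − Q) = det(−Q) = (−1)^3·det(Q).
det(Q) = -24, so p(0) = 24.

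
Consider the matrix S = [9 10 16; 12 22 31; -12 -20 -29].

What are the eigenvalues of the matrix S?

Compute the characteristic polynomial p(λ) = det(λI - S).
Expanding the 3×3 determinant: p(λ) = λ^3 - 2λ^2 - 9λ + 18.
Try λ = -3: p(-3) = 0, so -3 is a root.
Dividing by (λ + 3) leaves λ^2 - 5λ + 6.
The quadratic factors as (λ - 2)·(λ - 3).
Eigenvalues: -3, 2, 3.

-3, 2, 3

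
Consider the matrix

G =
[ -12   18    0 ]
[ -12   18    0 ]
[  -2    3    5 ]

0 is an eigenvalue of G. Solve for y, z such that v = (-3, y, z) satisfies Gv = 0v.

We need (G)v = 0.
G = [[-12, 18, 0], [-12, 18, 0], [-2, 3, 5]].
Row 1: (-12)·-3 + (18)·y + (0)·z = 0
Row 2: (-12)·-3 + (18)·y + (0)·z = 0
Row 3: (-2)·-3 + (3)·y + (5)·z = 0
Solving gives y = -2, z = 0.
Check: G·(-3, -2, 0) = (0, 0, 0) = 0·(-3, -2, 0).

-2, 0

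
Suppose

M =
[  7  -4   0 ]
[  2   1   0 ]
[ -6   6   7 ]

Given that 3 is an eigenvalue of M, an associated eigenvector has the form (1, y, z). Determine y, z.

1, 0

We need (M - 3I)v = 0.
M - 3I = [[4, -4, 0], [2, -2, 0], [-6, 6, 4]].
Row 1: (4)·1 + (-4)·y + (0)·z = 0
Row 2: (2)·1 + (-2)·y + (0)·z = 0
Row 3: (-6)·1 + (6)·y + (4)·z = 0
Solving gives y = 1, z = 0.
Check: M·(1, 1, 0) = (3, 3, 0) = 3·(1, 1, 0).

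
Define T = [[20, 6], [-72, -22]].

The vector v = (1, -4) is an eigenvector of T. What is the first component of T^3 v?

First find the eigenvalue: Tv = (-4, 16) = -4·(1, -4), so λ = -4.
Then T^3 v = λ^3·v = (-4)^3·(1, -4) = -64·(1, -4) = (-64, 256).

-64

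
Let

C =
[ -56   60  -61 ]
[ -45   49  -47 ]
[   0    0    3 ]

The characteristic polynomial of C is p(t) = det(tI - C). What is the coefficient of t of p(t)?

-65

p(t) = t^3 + 4t^2 - 65t + 132.
The coefficient of t is -65.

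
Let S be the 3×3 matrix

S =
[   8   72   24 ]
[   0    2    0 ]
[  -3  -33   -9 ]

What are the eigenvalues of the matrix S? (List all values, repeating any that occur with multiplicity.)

-1, 0, 2

Compute the characteristic polynomial p(lambda) = det(lambda·I - S).
Cofactor expansion gives p(lambda) = lambda^3 - lambda^2 - 2·lambda.
Since p(2) = 0, lambda = 2 is a root.
Dividing by (lambda - 2) leaves lambda^2 + lambda.
The quadratic factors as (lambda + 1)·lambda.
Eigenvalues: -1, 0, 2.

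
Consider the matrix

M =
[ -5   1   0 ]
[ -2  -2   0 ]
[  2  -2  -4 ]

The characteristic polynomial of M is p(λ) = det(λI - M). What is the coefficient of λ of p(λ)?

40

p(λ) = λ^3 + 11λ^2 + 40λ + 48.
The coefficient of λ is 40.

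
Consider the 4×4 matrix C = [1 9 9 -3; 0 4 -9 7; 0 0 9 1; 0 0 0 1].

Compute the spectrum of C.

C is upper triangular, so its eigenvalues are the diagonal entries.
Diagonal: 1, 4, 9, 1.

1, 1, 4, 9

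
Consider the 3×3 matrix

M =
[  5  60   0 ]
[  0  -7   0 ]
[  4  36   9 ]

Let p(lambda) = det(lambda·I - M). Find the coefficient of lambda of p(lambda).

-53

p(lambda) = lambda^3 - 7·lambda^2 - 53·lambda + 315.
The coefficient of lambda is -53.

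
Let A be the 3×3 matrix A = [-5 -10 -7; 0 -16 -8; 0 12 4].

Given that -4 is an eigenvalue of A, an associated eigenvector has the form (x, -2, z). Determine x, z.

-1, 3

We need (A + 4I)v = 0.
A + 4I = [[-1, -10, -7], [0, -12, -8], [0, 12, 8]].
Row 1: (-1)·x + (-10)·-2 + (-7)·z = 0
Row 2: (0)·x + (-12)·-2 + (-8)·z = 0
Row 3: (0)·x + (12)·-2 + (8)·z = 0
Solving gives x = -1, z = 3.
Check: A·(-1, -2, 3) = (4, 8, -12) = -4·(-1, -2, 3).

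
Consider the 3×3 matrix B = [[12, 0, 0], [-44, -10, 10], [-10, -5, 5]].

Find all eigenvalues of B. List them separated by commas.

Compute the characteristic polynomial p(t) = det(tI - B).
Expanding the 3×3 determinant: p(t) = t^3 - 7t^2 - 60t.
Since p(0) = 0, t = 0 is a root.
Dividing by t leaves t^2 - 7t - 60.
The quadratic factors as (t + 5)·(t - 12).
Eigenvalues: -5, 0, 12.

-5, 0, 12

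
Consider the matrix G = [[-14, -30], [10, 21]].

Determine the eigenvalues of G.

1, 6

det(G - λI) = (-14 - λ)(21 - λ) - (-30)·(10) = λ^2 - 7λ + 6.
This factors as (λ - 1)·(λ - 6) = 0.
Eigenvalues: 1, 6.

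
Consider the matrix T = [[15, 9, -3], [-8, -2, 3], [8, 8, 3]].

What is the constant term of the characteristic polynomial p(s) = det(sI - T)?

p(0) = det(0·I − T) = det(−T) = (−1)^3·det(T).
det(T) = 126, so p(0) = -126.

-126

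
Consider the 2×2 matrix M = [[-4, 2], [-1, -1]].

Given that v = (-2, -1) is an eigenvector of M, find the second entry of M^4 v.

First find the eigenvalue: Mv = (6, 3) = -3·(-2, -1), so λ = -3.
Then M^4 v = λ^4·v = (-3)^4·(-2, -1) = 81·(-2, -1) = (-162, -81).

-81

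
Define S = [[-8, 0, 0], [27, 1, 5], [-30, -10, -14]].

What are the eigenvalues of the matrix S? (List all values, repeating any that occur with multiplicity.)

-9, -8, -4

The characteristic polynomial is p(s) = det(sI - S).
Cofactor expansion gives p(s) = s^3 + 21s^2 + 140s + 288.
Try s = -4: p(-4) = 0, so -4 is a root.
Dividing by (s + 4) leaves s^2 + 17s + 72.
The quadratic factors as (s + 9)·(s + 8).
Eigenvalues: -9, -8, -4.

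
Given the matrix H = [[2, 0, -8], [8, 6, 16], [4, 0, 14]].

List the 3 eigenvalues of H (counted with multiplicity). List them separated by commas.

6, 6, 10

The characteristic polynomial is p(λ) = det(λI - H).
Expanding the 3×3 determinant: p(λ) = λ^3 - 22λ^2 + 156λ - 360.
Since p(6) = 0, λ = 6 is a root.
Dividing by (λ - 6) leaves λ^2 - 16λ + 60.
The quadratic factors as (λ - 6)·(λ - 10).
Eigenvalues: 6, 6, 10.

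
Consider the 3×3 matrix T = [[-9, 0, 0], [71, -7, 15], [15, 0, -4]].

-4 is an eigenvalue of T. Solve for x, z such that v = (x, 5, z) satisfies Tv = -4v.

0, 1

We need (T + 4I)v = 0.
T + 4I = [[-5, 0, 0], [71, -3, 15], [15, 0, 0]].
Row 1: (-5)·x + (0)·5 + (0)·z = 0
Row 2: (71)·x + (-3)·5 + (15)·z = 0
Row 3: (15)·x + (0)·5 + (0)·z = 0
Solving gives x = 0, z = 1.
Check: T·(0, 5, 1) = (0, -20, -4) = -4·(0, 5, 1).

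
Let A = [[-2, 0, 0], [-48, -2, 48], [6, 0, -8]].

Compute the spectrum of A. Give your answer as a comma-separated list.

-8, -2, -2

Set up det(sI - A) = 0.
Cofactor expansion gives p(s) = s^3 + 12s^2 + 36s + 32.
Rational-root test: s = -8 gives p(-8) = 0.
Dividing by (s + 8) leaves s^2 + 4s + 4.
The quadratic factor is (s + 2)^2.
Eigenvalues: -8, -2, -2.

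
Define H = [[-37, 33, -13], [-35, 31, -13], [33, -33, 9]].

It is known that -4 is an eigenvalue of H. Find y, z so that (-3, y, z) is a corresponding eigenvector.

-3, 0

We need (H + 4I)v = 0.
H + 4I = [[-33, 33, -13], [-35, 35, -13], [33, -33, 13]].
Row 1: (-33)·-3 + (33)·y + (-13)·z = 0
Row 2: (-35)·-3 + (35)·y + (-13)·z = 0
Row 3: (33)·-3 + (-33)·y + (13)·z = 0
Solving gives y = -3, z = 0.
Check: H·(-3, -3, 0) = (12, 12, 0) = -4·(-3, -3, 0).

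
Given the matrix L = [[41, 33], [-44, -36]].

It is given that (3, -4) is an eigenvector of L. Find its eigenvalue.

Compute Lv: L·(3, -4) = (-9, 12).
Since Lv = λv, compare component 1: -9 = λ·3, so λ = -3.

-3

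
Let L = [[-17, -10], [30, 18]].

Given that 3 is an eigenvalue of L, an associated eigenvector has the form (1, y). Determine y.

We need (L - 3I)v = 0.
L - 3I = [[-20, -10], [30, 15]].
Row 1: (-20)·1 + (-10)·y = 0
Row 2: (30)·1 + (15)·y = 0
Solving gives y = -2.
Check: L·(1, -2) = (3, -6) = 3·(1, -2).

-2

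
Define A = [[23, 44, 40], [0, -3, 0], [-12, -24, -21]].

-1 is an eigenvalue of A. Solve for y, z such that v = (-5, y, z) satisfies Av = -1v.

0, 3

We need (A + 1I)v = 0.
A + 1I = [[24, 44, 40], [0, -2, 0], [-12, -24, -20]].
Row 1: (24)·-5 + (44)·y + (40)·z = 0
Row 2: (0)·-5 + (-2)·y + (0)·z = 0
Row 3: (-12)·-5 + (-24)·y + (-20)·z = 0
Solving gives y = 0, z = 3.
Check: A·(-5, 0, 3) = (5, 0, -3) = -1·(-5, 0, 3).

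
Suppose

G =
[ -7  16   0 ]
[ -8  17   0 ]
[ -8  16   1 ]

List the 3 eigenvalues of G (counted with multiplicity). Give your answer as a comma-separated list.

Compute the characteristic polynomial p(t) = det(tI - G).
Cofactor expansion gives p(t) = t^3 - 11t^2 + 19t - 9.
Try t = 9: p(9) = 0, so 9 is a root.
Factor out (t - 9): p(t) = (t - 9)·(t^2 - 2t + 1).
The quadratic factor is (t - 1)^2.
Eigenvalues: 1, 1, 9.

1, 1, 9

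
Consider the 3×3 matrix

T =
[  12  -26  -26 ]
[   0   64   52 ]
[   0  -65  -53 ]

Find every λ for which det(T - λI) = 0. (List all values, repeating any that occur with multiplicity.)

-1, 12, 12

Set up det(λI - T) = 0.
Expanding along the first row, p(λ) = λ^3 - 23λ^2 + 120λ + 144.
Since p(-1) = 0, λ = -1 is a root.
Factor out (λ + 1): p(λ) = (λ + 1)·(λ^2 - 24λ + 144).
The quadratic factor is (λ - 12)^2.
Eigenvalues: -1, 12, 12.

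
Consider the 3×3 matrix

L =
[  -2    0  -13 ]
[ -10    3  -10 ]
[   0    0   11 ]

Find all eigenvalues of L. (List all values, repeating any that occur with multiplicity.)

The characteristic polynomial is p(r) = det(rI - L).
Expanding along the first row, p(r) = r^3 - 12r^2 + 5r + 66.
Try r = -2: p(-2) = 0, so -2 is a root.
Factor out (r + 2): p(r) = (r + 2)·(r^2 - 14r + 33).
The quadratic factors as (r - 3)·(r - 11).
Eigenvalues: -2, 3, 11.

-2, 3, 11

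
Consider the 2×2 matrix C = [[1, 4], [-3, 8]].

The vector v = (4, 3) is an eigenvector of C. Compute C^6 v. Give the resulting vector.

First find the eigenvalue: Cv = (16, 12) = 4·(4, 3), so λ = 4.
Then C^6 v = λ^6·v = 4^6·(4, 3) = 4096·(4, 3) = (16384, 12288).

(16384, 12288)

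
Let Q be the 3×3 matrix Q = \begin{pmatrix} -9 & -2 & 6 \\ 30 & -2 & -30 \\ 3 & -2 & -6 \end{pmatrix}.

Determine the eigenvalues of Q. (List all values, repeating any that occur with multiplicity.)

-12, -3, -2

Set up det(sI - Q) = 0.
Expanding the 3×3 determinant: p(s) = s^3 + 17s^2 + 66s + 72.
Try s = -2: p(-2) = 0, so -2 is a root.
Factor out (s + 2): p(s) = (s + 2)·(s^2 + 15s + 36).
The quadratic factors as (s + 12)·(s + 3).
Eigenvalues: -12, -3, -2.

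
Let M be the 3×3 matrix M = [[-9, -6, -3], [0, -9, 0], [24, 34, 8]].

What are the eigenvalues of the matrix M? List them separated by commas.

The characteristic polynomial is p(lambda) = det(lambda·I - M).
Expanding along the first row, p(lambda) = lambda^3 + 10·lambda^2 + 9·lambda.
Try lambda = 0: p(0) = 0, so 0 is a root.
Factor out lambda: p(lambda) = lambda·(lambda^2 + 10·lambda + 9).
The quadratic factors as (lambda + 9)·(lambda + 1).
Eigenvalues: -9, -1, 0.

-9, -1, 0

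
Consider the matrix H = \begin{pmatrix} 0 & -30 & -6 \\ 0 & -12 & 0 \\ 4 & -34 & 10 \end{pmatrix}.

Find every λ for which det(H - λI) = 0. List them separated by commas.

-12, 4, 6

The characteristic polynomial is p(r) = det(rI - H).
Expanding along the first row, p(r) = r^3 + 2r^2 - 96r + 288.
Since p(-12) = 0, r = -12 is a root.
Factor out (r + 12): p(r) = (r + 12)·(r^2 - 10r + 24).
The quadratic factors as (r - 4)·(r - 6).
Eigenvalues: -12, 4, 6.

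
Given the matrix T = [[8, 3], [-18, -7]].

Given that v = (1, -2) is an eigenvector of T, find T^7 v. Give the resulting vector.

(128, -256)

First find the eigenvalue: Tv = (2, -4) = 2·(1, -2), so λ = 2.
Then T^7 v = λ^7·v = 2^7·(1, -2) = 128·(1, -2) = (128, -256).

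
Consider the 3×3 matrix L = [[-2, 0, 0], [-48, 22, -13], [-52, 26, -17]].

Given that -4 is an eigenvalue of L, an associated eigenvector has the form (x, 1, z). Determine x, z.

We need (L + 4I)v = 0.
L + 4I = [[2, 0, 0], [-48, 26, -13], [-52, 26, -13]].
Row 1: (2)·x + (0)·1 + (0)·z = 0
Row 2: (-48)·x + (26)·1 + (-13)·z = 0
Row 3: (-52)·x + (26)·1 + (-13)·z = 0
Solving gives x = 0, z = 2.
Check: L·(0, 1, 2) = (0, -4, -8) = -4·(0, 1, 2).

0, 2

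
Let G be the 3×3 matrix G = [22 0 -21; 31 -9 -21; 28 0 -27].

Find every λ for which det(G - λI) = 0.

The characteristic polynomial is p(λ) = det(λI - G).
Cofactor expansion gives p(λ) = λ^3 + 14λ^2 + 39λ - 54.
Try λ = 1: p(1) = 0, so 1 is a root.
Factor out (λ - 1): p(λ) = (λ - 1)·(λ^2 + 15λ + 54).
The quadratic factors as (λ + 9)·(λ + 6).
Eigenvalues: -9, -6, 1.

-9, -6, 1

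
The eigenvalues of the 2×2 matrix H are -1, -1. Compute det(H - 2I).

9

If H has eigenvalues -1, -1, then H - 2I has eigenvalues -3, -3.
det(H - 2I) = (-3) · (-3) = 9.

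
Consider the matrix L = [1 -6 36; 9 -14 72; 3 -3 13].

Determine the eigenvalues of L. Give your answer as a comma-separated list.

The characteristic polynomial is p(r) = det(rI - L).
Expanding the 3×3 determinant: p(r) = r^3 - 21r + 20.
Rational-root test: r = -5 gives p(-5) = 0.
Dividing by (r + 5) leaves r^2 - 5r + 4.
The quadratic factors as (r - 1)·(r - 4).
Eigenvalues: -5, 1, 4.

-5, 1, 4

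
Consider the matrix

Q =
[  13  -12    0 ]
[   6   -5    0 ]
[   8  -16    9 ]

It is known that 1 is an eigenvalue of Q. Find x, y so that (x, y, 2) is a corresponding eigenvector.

We need (Q - 1I)v = 0.
Q - 1I = [[12, -12, 0], [6, -6, 0], [8, -16, 8]].
Row 1: (12)·x + (-12)·y + (0)·2 = 0
Row 2: (6)·x + (-6)·y + (0)·2 = 0
Row 3: (8)·x + (-16)·y + (8)·2 = 0
Solving gives x = 2, y = 2.
Check: Q·(2, 2, 2) = (2, 2, 2) = 1·(2, 2, 2).

2, 2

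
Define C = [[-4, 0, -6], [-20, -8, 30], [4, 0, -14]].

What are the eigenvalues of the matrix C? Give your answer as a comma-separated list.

The characteristic polynomial is p(λ) = det(λI - C).
Cofactor expansion gives p(λ) = λ^3 + 26λ^2 + 224λ + 640.
Rational-root test: λ = -10 gives p(-10) = 0.
Dividing by (λ + 10) leaves λ^2 + 16λ + 64.
The quadratic factor is (λ + 8)^2.
Eigenvalues: -10, -8, -8.

-10, -8, -8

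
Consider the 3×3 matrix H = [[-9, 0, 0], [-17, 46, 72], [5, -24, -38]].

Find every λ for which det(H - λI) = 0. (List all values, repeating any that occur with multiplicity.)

Compute the characteristic polynomial p(λ) = det(λI - H).
Expanding along the first row, p(λ) = λ^3 + λ^2 - 92λ - 180.
Rational-root test: λ = -2 gives p(-2) = 0.
Factor out (λ + 2): p(λ) = (λ + 2)·(λ^2 - λ - 90).
The quadratic factors as (λ + 9)·(λ - 10).
Eigenvalues: -9, -2, 10.

-9, -2, 10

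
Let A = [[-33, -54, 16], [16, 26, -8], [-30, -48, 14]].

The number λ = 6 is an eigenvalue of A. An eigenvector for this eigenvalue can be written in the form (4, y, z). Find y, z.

We need (A - 6I)v = 0.
A - 6I = [[-39, -54, 16], [16, 20, -8], [-30, -48, 8]].
Row 1: (-39)·4 + (-54)·y + (16)·z = 0
Row 2: (16)·4 + (20)·y + (-8)·z = 0
Row 3: (-30)·4 + (-48)·y + (8)·z = 0
Solving gives y = -2, z = 3.
Check: A·(4, -2, 3) = (24, -12, 18) = 6·(4, -2, 3).

-2, 3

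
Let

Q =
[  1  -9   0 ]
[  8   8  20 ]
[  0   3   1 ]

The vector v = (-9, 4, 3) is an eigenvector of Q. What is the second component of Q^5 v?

First find the eigenvalue: Qv = (-45, 20, 15) = 5·(-9, 4, 3), so λ = 5.
Then Q^5 v = λ^5·v = 5^5·(-9, 4, 3) = 3125·(-9, 4, 3) = (-28125, 12500, 9375).

12500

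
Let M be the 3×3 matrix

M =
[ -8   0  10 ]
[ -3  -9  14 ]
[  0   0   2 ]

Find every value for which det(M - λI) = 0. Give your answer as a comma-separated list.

-9, -8, 2

Set up det(sI - M) = 0.
Expanding along the first row, p(s) = s^3 + 15s^2 + 38s - 144.
Since p(-9) = 0, s = -9 is a root.
Factor out (s + 9): p(s) = (s + 9)·(s^2 + 6s - 16).
The quadratic factors as (s + 8)·(s - 2).
Eigenvalues: -9, -8, 2.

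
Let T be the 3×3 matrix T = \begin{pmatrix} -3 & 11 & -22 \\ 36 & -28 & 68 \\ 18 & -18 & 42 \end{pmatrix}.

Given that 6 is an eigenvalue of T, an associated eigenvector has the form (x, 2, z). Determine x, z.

0, 1

We need (T - 6I)v = 0.
T - 6I = [[-9, 11, -22], [36, -34, 68], [18, -18, 36]].
Row 1: (-9)·x + (11)·2 + (-22)·z = 0
Row 2: (36)·x + (-34)·2 + (68)·z = 0
Row 3: (18)·x + (-18)·2 + (36)·z = 0
Solving gives x = 0, z = 1.
Check: T·(0, 2, 1) = (0, 12, 6) = 6·(0, 2, 1).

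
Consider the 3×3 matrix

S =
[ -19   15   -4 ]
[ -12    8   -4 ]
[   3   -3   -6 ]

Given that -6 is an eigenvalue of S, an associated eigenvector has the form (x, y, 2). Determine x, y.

We need (S + 6I)v = 0.
S + 6I = [[-13, 15, -4], [-12, 14, -4], [3, -3, 0]].
Row 1: (-13)·x + (15)·y + (-4)·2 = 0
Row 2: (-12)·x + (14)·y + (-4)·2 = 0
Row 3: (3)·x + (-3)·y + (0)·2 = 0
Solving gives x = 4, y = 4.
Check: S·(4, 4, 2) = (-24, -24, -12) = -6·(4, 4, 2).

4, 4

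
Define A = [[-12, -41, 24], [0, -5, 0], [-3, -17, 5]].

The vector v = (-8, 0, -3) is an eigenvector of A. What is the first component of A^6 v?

First find the eigenvalue: Av = (24, 0, 9) = -3·(-8, 0, -3), so λ = -3.
Then A^6 v = λ^6·v = (-3)^6·(-8, 0, -3) = 729·(-8, 0, -3) = (-5832, 0, -2187).

-5832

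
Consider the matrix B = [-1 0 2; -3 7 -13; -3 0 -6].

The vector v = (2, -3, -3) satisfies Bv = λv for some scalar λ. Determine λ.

-4

Compute Bv: B·(2, -3, -3) = (-8, 12, 12).
Since Bv = λv, compare component 1: -8 = λ·2, so λ = -4.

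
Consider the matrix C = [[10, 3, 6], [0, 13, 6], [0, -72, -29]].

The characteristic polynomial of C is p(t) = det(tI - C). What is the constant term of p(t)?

p(t) = t^3 + 6t^2 - 105t - 550.
The constant term is -550.

-550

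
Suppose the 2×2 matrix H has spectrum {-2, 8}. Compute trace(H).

6

trace(H) is the sum of the eigenvalues: (-2) + (8) = 6.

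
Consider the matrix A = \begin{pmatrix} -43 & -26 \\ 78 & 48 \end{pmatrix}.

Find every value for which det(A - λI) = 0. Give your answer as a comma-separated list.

-4, 9

det(A - sI) = (-43 - s)(48 - s) - (-26)·(78) = s^2 - 5s - 36.
This factors as (s + 4)·(s - 9) = 0.
Eigenvalues: -4, 9.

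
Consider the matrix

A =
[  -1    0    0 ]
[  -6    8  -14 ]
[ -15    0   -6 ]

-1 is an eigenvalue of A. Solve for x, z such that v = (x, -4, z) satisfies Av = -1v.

We need (A + 1I)v = 0.
A + 1I = [[0, 0, 0], [-6, 9, -14], [-15, 0, -5]].
Row 1: (0)·x + (0)·-4 + (0)·z = 0
Row 2: (-6)·x + (9)·-4 + (-14)·z = 0
Row 3: (-15)·x + (0)·-4 + (-5)·z = 0
Solving gives x = 1, z = -3.
Check: A·(1, -4, -3) = (-1, 4, 3) = -1·(1, -4, -3).

1, -3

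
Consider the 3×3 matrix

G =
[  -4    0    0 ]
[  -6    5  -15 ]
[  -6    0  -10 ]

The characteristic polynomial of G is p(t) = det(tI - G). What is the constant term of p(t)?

-200

p(t) = t^3 + 9t^2 - 30t - 200.
The constant term is -200.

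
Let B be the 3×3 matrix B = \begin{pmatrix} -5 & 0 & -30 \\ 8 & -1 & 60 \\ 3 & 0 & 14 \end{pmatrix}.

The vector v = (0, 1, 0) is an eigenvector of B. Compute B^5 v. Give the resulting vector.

(0, -1, 0)

First find the eigenvalue: Bv = (0, -1, 0) = -1·(0, 1, 0), so λ = -1.
Then B^5 v = λ^5·v = (-1)^5·(0, 1, 0) = -1·(0, 1, 0) = (0, -1, 0).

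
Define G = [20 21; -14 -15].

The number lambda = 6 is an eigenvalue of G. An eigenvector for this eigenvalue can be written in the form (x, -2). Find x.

We need (G - 6I)v = 0.
G - 6I = [[14, 21], [-14, -21]].
Row 1: (14)·x + (21)·-2 = 0
Row 2: (-14)·x + (-21)·-2 = 0
Solving gives x = 3.
Check: G·(3, -2) = (18, -12) = 6·(3, -2).

3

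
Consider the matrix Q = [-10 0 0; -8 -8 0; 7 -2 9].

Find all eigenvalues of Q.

-10, -8, 9

Q is lower triangular, so its eigenvalues are the diagonal entries.
Diagonal: -10, -8, 9.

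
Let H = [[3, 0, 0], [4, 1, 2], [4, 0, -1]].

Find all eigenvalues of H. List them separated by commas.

The characteristic polynomial is p(s) = det(sI - H).
Expanding the 3×3 determinant: p(s) = s^3 - 3s^2 - s + 3.
Since p(3) = 0, s = 3 is a root.
Factor out (s - 3): p(s) = (s - 3)·(s^2 - 1).
The quadratic factors as (s + 1)·(s - 1).
Eigenvalues: -1, 1, 3.

-1, 1, 3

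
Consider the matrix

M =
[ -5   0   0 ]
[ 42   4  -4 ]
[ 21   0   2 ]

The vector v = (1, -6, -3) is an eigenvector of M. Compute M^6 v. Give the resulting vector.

(15625, -93750, -46875)

First find the eigenvalue: Mv = (-5, 30, 15) = -5·(1, -6, -3), so λ = -5.
Then M^6 v = λ^6·v = (-5)^6·(1, -6, -3) = 15625·(1, -6, -3) = (15625, -93750, -46875).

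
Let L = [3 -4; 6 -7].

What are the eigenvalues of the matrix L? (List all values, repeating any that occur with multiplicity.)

-3, -1

det(L - λI) = (3 - λ)(-7 - λ) - (-4)·(6) = λ^2 + 4λ + 3.
This factors as (λ + 3)·(λ + 1) = 0.
Eigenvalues: -3, -1.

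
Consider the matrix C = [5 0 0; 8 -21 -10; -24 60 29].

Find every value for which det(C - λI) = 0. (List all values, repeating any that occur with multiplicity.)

The characteristic polynomial is p(t) = det(tI - C).
Expanding the 3×3 determinant: p(t) = t^3 - 13t^2 + 31t + 45.
Rational-root test: t = -1 gives p(-1) = 0.
Factor out (t + 1): p(t) = (t + 1)·(t^2 - 14t + 45).
The quadratic factors as (t - 5)·(t - 9).
Eigenvalues: -1, 5, 9.

-1, 5, 9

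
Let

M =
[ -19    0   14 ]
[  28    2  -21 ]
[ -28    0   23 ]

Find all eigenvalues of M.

-5, 2, 9

Set up det(sI - M) = 0.
Cofactor expansion gives p(s) = s^3 - 6s^2 - 37s + 90.
Try s = -5: p(-5) = 0, so -5 is a root.
Factor out (s + 5): p(s) = (s + 5)·(s^2 - 11s + 18).
The quadratic factors as (s - 2)·(s - 9).
Eigenvalues: -5, 2, 9.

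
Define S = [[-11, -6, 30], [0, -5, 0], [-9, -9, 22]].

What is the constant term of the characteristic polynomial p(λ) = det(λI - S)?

p(0) = det(0·I − S) = det(−S) = (−1)^3·det(S).
det(S) = -140, so p(0) = 140.

140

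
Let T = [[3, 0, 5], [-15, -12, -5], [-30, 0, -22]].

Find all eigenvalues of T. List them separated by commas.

-12, -12, -7

Compute the characteristic polynomial p(λ) = det(λI - T).
Cofactor expansion gives p(λ) = λ^3 + 31λ^2 + 312λ + 1008.
Try λ = -12: p(-12) = 0, so -12 is a root.
Factor out (λ + 12): p(λ) = (λ + 12)·(λ^2 + 19λ + 84).
The quadratic factors as (λ + 12)·(λ + 7).
Eigenvalues: -12, -12, -7.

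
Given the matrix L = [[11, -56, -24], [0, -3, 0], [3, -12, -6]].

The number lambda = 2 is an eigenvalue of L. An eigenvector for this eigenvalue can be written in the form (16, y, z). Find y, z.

We need (L - 2I)v = 0.
L - 2I = [[9, -56, -24], [0, -5, 0], [3, -12, -8]].
Row 1: (9)·16 + (-56)·y + (-24)·z = 0
Row 2: (0)·16 + (-5)·y + (0)·z = 0
Row 3: (3)·16 + (-12)·y + (-8)·z = 0
Solving gives y = 0, z = 6.
Check: L·(16, 0, 6) = (32, 0, 12) = 2·(16, 0, 6).

0, 6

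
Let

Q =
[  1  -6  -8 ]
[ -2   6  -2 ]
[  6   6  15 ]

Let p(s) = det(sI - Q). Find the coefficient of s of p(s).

159

p(s) = s^3 - 22s^2 + 159s - 378.
The coefficient of s is 159.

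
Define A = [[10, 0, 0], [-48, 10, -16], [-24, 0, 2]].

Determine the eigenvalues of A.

Set up det(λI - A) = 0.
Expanding along the first row, p(λ) = λ^3 - 22λ^2 + 140λ - 200.
Since p(2) = 0, λ = 2 is a root.
Dividing by (λ - 2) leaves λ^2 - 20λ + 100.
The quadratic factor is (λ - 10)^2.
Eigenvalues: 2, 10, 10.

2, 10, 10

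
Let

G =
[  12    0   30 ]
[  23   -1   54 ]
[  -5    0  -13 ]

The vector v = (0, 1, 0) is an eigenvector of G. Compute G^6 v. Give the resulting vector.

First find the eigenvalue: Gv = (0, -1, 0) = -1·(0, 1, 0), so λ = -1.
Then G^6 v = λ^6·v = (-1)^6·(0, 1, 0) = 1·(0, 1, 0) = (0, 1, 0).

(0, 1, 0)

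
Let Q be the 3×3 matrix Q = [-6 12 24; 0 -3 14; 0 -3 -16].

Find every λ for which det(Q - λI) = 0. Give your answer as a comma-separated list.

Compute the characteristic polynomial p(λ) = det(λI - Q).
Expanding along the first row, p(λ) = λ^3 + 25λ^2 + 204λ + 540.
Rational-root test: λ = -9 gives p(-9) = 0.
Dividing by (λ + 9) leaves λ^2 + 16λ + 60.
The quadratic factors as (λ + 10)·(λ + 6).
Eigenvalues: -10, -9, -6.

-10, -9, -6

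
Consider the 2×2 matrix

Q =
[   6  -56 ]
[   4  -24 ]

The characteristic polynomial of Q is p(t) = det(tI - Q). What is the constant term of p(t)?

80

p(t) = t^2 + 18t + 80.
The constant term is 80.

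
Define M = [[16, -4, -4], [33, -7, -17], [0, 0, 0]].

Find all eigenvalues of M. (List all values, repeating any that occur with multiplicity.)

Compute the characteristic polynomial p(lambda) = det(lambda·I - M).
Expanding the 3×3 determinant: p(lambda) = lambda^3 - 9·lambda^2 + 20·lambda.
Since p(5) = 0, lambda = 5 is a root.
Factor out (lambda - 5): p(lambda) = (lambda - 5)·(lambda^2 - 4·lambda).
The quadratic factors as lambda·(lambda - 4).
Eigenvalues: 0, 4, 5.

0, 4, 5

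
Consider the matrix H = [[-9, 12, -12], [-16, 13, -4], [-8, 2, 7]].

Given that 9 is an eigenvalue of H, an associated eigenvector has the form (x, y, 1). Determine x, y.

We need (H - 9I)v = 0.
H - 9I = [[-18, 12, -12], [-16, 4, -4], [-8, 2, -2]].
Row 1: (-18)·x + (12)·y + (-12)·1 = 0
Row 2: (-16)·x + (4)·y + (-4)·1 = 0
Row 3: (-8)·x + (2)·y + (-2)·1 = 0
Solving gives x = 0, y = 1.
Check: H·(0, 1, 1) = (0, 9, 9) = 9·(0, 1, 1).

0, 1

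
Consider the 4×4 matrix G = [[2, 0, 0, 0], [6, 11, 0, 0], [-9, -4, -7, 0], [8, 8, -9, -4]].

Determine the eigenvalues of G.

G is lower triangular, so its eigenvalues are the diagonal entries.
Diagonal: 2, 11, -7, -4.

-7, -4, 2, 11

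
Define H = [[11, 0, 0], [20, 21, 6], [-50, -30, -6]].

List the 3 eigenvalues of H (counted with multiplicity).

6, 9, 11

Compute the characteristic polynomial p(λ) = det(λI - H).
Cofactor expansion gives p(λ) = λ^3 - 26λ^2 + 219λ - 594.
Rational-root test: λ = 9 gives p(9) = 0.
Factor out (λ - 9): p(λ) = (λ - 9)·(λ^2 - 17λ + 66).
The quadratic factors as (λ - 6)·(λ - 11).
Eigenvalues: 6, 9, 11.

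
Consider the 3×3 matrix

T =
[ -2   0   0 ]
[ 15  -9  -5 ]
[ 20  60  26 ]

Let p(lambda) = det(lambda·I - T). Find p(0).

p(0) = det(0·I − T) = det(−T) = (−1)^3·det(T).
det(T) = -132, so p(0) = 132.

132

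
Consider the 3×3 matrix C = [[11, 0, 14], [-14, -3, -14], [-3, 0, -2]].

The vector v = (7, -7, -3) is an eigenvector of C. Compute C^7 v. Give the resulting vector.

(546875, -546875, -234375)

First find the eigenvalue: Cv = (35, -35, -15) = 5·(7, -7, -3), so λ = 5.
Then C^7 v = λ^7·v = 5^7·(7, -7, -3) = 78125·(7, -7, -3) = (546875, -546875, -234375).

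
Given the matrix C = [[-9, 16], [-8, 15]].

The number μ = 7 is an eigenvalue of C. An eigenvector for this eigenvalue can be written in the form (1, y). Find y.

1

We need (C - 7I)v = 0.
C - 7I = [[-16, 16], [-8, 8]].
Row 1: (-16)·1 + (16)·y = 0
Row 2: (-8)·1 + (8)·y = 0
Solving gives y = 1.
Check: C·(1, 1) = (7, 7) = 7·(1, 1).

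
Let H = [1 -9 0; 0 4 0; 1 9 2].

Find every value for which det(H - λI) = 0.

The characteristic polynomial is p(λ) = det(λI - H).
Expanding the 3×3 determinant: p(λ) = λ^3 - 7λ^2 + 14λ - 8.
Try λ = 2: p(2) = 0, so 2 is a root.
Factor out (λ - 2): p(λ) = (λ - 2)·(λ^2 - 5λ + 4).
The quadratic factors as (λ - 1)·(λ - 4).
Eigenvalues: 1, 2, 4.

1, 2, 4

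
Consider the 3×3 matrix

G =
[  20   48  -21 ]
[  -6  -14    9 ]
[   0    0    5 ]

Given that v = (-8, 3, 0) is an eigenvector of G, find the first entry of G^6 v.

-512

First find the eigenvalue: Gv = (-16, 6, 0) = 2·(-8, 3, 0), so λ = 2.
Then G^6 v = λ^6·v = 2^6·(-8, 3, 0) = 64·(-8, 3, 0) = (-512, 192, 0).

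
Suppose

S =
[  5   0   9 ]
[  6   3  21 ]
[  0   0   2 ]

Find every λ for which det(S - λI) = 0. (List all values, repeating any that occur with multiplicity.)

2, 3, 5

The characteristic polynomial is p(λ) = det(λI - S).
Expanding the 3×3 determinant: p(λ) = λ^3 - 10λ^2 + 31λ - 30.
Since p(5) = 0, λ = 5 is a root.
Dividing by (λ - 5) leaves λ^2 - 5λ + 6.
The quadratic factors as (λ - 2)·(λ - 3).
Eigenvalues: 2, 3, 5.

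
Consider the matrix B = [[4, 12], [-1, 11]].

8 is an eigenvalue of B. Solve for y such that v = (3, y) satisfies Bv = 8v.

We need (B - 8I)v = 0.
B - 8I = [[-4, 12], [-1, 3]].
Row 1: (-4)·3 + (12)·y = 0
Row 2: (-1)·3 + (3)·y = 0
Solving gives y = 1.
Check: B·(3, 1) = (24, 8) = 8·(3, 1).

1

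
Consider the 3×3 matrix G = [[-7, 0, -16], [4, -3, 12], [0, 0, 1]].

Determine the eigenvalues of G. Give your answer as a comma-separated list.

The characteristic polynomial is p(t) = det(tI - G).
Expanding the 3×3 determinant: p(t) = t^3 + 9t^2 + 11t - 21.
Try t = -7: p(-7) = 0, so -7 is a root.
Dividing by (t + 7) leaves t^2 + 2t - 3.
The quadratic factors as (t + 3)·(t - 1).
Eigenvalues: -7, -3, 1.

-7, -3, 1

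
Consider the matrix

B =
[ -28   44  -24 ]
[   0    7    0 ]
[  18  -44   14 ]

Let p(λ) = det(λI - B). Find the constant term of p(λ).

-280

p(λ) = λ^3 + 7λ^2 - 58λ - 280.
The constant term is -280.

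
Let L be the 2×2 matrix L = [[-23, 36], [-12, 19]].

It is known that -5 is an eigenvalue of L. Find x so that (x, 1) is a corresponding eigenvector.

2

We need (L + 5I)v = 0.
L + 5I = [[-18, 36], [-12, 24]].
Row 1: (-18)·x + (36)·1 = 0
Row 2: (-12)·x + (24)·1 = 0
Solving gives x = 2.
Check: L·(2, 1) = (-10, -5) = -5·(2, 1).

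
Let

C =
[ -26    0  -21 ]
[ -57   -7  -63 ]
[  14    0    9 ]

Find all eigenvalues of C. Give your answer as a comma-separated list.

-12, -7, -5

Set up det(λI - C) = 0.
Expanding the 3×3 determinant: p(λ) = λ^3 + 24λ^2 + 179λ + 420.
Since p(-7) = 0, λ = -7 is a root.
Dividing by (λ + 7) leaves λ^2 + 17λ + 60.
The quadratic factors as (λ + 12)·(λ + 5).
Eigenvalues: -12, -7, -5.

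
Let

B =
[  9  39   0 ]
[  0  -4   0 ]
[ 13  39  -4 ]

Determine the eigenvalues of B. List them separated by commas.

Set up det(tI - B) = 0.
Cofactor expansion gives p(t) = t^3 - t^2 - 56t - 144.
Since p(9) = 0, t = 9 is a root.
Factor out (t - 9): p(t) = (t - 9)·(t^2 + 8t + 16).
The quadratic factor is (t + 4)^2.
Eigenvalues: -4, -4, 9.

-4, -4, 9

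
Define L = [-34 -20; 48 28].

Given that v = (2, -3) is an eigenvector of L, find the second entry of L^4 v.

-768

First find the eigenvalue: Lv = (-8, 12) = -4·(2, -3), so λ = -4.
Then L^4 v = λ^4·v = (-4)^4·(2, -3) = 256·(2, -3) = (512, -768).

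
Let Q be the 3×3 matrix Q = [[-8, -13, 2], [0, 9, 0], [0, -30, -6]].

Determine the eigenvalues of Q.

-8, -6, 9

Set up det(μI - Q) = 0.
Expanding the 3×3 determinant: p(μ) = μ^3 + 5μ^2 - 78μ - 432.
Try μ = -6: p(-6) = 0, so -6 is a root.
Dividing by (μ + 6) leaves μ^2 - μ - 72.
The quadratic factors as (μ + 8)·(μ - 9).
Eigenvalues: -8, -6, 9.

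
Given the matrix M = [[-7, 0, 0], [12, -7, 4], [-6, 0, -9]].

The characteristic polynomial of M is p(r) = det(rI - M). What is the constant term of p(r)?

441

p(r) = r^3 + 23r^2 + 175r + 441.
The constant term is 441.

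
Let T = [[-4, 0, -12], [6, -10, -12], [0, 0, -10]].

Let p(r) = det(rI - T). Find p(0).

400

p(0) = det(0·I − T) = det(−T) = (−1)^3·det(T).
det(T) = -400, so p(0) = 400.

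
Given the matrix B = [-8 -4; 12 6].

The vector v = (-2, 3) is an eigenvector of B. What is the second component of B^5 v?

-96

First find the eigenvalue: Bv = (4, -6) = -2·(-2, 3), so λ = -2.
Then B^5 v = λ^5·v = (-2)^5·(-2, 3) = -32·(-2, 3) = (64, -96).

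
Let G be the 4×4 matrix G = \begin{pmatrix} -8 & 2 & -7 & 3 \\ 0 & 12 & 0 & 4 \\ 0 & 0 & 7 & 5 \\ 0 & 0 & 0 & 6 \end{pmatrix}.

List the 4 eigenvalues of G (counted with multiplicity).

G is upper triangular, so its eigenvalues are the diagonal entries.
Diagonal: -8, 12, 7, 6.

-8, 6, 7, 12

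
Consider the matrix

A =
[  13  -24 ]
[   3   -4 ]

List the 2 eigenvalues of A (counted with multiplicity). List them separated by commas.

4, 5

det(A - λI) = (13 - λ)(-4 - λ) - (-24)·(3) = λ^2 - 9λ + 20.
This factors as (λ - 4)·(λ - 5) = 0.
Eigenvalues: 4, 5.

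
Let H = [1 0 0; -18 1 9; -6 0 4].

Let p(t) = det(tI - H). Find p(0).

-4

p(0) = det(0·I − H) = det(−H) = (−1)^3·det(H).
det(H) = 4, so p(0) = -4.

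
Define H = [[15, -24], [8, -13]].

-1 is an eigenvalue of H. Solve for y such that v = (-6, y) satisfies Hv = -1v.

-4

We need (H + 1I)v = 0.
H + 1I = [[16, -24], [8, -12]].
Row 1: (16)·-6 + (-24)·y = 0
Row 2: (8)·-6 + (-12)·y = 0
Solving gives y = -4.
Check: H·(-6, -4) = (6, 4) = -1·(-6, -4).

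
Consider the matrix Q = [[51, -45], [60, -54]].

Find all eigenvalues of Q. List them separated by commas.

-9, 6

det(Q - μI) = (51 - μ)(-54 - μ) - (-45)·(60) = μ^2 + 3μ - 54.
This factors as (μ + 9)·(μ - 6) = 0.
Eigenvalues: -9, 6.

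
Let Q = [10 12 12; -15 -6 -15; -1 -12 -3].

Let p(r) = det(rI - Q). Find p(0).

p(0) = det(0·I − Q) = det(−Q) = (−1)^3·det(Q).
det(Q) = 108, so p(0) = -108.

-108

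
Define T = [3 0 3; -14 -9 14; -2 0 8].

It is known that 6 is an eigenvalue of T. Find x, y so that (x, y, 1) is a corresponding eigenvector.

We need (T - 6I)v = 0.
T - 6I = [[-3, 0, 3], [-14, -15, 14], [-2, 0, 2]].
Row 1: (-3)·x + (0)·y + (3)·1 = 0
Row 2: (-14)·x + (-15)·y + (14)·1 = 0
Row 3: (-2)·x + (0)·y + (2)·1 = 0
Solving gives x = 1, y = 0.
Check: T·(1, 0, 1) = (6, 0, 6) = 6·(1, 0, 1).

1, 0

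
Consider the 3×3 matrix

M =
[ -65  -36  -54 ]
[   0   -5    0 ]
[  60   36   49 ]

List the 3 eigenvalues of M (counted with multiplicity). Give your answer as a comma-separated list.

Compute the characteristic polynomial p(t) = det(tI - M).
Expanding the 3×3 determinant: p(t) = t^3 + 21t^2 + 135t + 275.
Since p(-5) = 0, t = -5 is a root.
Dividing by (t + 5) leaves t^2 + 16t + 55.
The quadratic factors as (t + 11)·(t + 5).
Eigenvalues: -11, -5, -5.

-11, -5, -5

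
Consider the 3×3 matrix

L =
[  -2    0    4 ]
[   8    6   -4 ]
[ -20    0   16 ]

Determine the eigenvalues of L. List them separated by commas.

Set up det(tI - L) = 0.
Cofactor expansion gives p(t) = t^3 - 20t^2 + 132t - 288.
Try t = 6: p(6) = 0, so 6 is a root.
Factor out (t - 6): p(t) = (t - 6)·(t^2 - 14t + 48).
The quadratic factors as (t - 6)·(t - 8).
Eigenvalues: 6, 6, 8.

6, 6, 8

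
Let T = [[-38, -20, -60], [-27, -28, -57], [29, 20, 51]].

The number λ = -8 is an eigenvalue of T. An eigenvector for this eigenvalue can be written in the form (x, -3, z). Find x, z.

We need (T + 8I)v = 0.
T + 8I = [[-30, -20, -60], [-27, -20, -57], [29, 20, 59]].
Row 1: (-30)·x + (-20)·-3 + (-60)·z = 0
Row 2: (-27)·x + (-20)·-3 + (-57)·z = 0
Row 3: (29)·x + (20)·-3 + (59)·z = 0
Solving gives x = -2, z = 2.
Check: T·(-2, -3, 2) = (16, 24, -16) = -8·(-2, -3, 2).

-2, 2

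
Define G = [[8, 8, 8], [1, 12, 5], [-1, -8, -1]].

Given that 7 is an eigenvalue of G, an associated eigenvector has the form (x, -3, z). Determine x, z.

We need (G - 7I)v = 0.
G - 7I = [[1, 8, 8], [1, 5, 5], [-1, -8, -8]].
Row 1: (1)·x + (8)·-3 + (8)·z = 0
Row 2: (1)·x + (5)·-3 + (5)·z = 0
Row 3: (-1)·x + (-8)·-3 + (-8)·z = 0
Solving gives x = 0, z = 3.
Check: G·(0, -3, 3) = (0, -21, 21) = 7·(0, -3, 3).

0, 3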